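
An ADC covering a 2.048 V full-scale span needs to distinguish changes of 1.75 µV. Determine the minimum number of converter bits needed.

Number of steps required ≥ 2.048 V / 1.75 µV = 1170285.71.
Need 2^N ≥ 1170285.71; 2^20 = 1048576, 2^21 = 2097152.
Minimum N = 21.

21 bits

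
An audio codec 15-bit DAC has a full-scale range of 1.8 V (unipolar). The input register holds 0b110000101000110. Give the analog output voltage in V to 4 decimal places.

1.3679 V

LSB = 1.8 V / 2^15 = 54.93 µV.
Code 0b110000101000110 = 24902 decimal.
V_out = 0 + 24902 × 5.49316e-05 V = 1.36791 V.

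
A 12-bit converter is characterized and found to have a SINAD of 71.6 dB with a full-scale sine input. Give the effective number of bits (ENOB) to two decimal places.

11.60 bits

ENOB = (SINAD − 1.76) / 6.02 = (71.6 − 1.76)/6.02 = 11.601.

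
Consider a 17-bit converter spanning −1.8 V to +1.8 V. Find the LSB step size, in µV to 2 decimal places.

27.47 µV

Full-scale span = 3.6 V.
LSB = 3.6 / 2^17 = 3.6 / 131072 = 2.74658e-05 V = 27.47 µV.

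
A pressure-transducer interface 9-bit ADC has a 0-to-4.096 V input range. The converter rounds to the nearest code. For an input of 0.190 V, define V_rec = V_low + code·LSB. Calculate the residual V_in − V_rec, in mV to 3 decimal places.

-2.000 mV

Step size: 4.096 V ÷ 2^9 = 8.000 mV.
Scaled input = 23.7500 LSBs, so code = 24.
Code 24 maps back to 0 + 24×0.008 V = 0.192 V.
V_in − V_rec = -0.002 V = -2.000 mV.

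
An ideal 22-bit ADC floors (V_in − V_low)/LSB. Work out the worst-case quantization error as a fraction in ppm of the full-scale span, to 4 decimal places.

Truncating → worst-case error = 1 LSB = V_FS/2^22, so 1e+06/4194304 = 0.238419 ppm of full scale.

0.2384 ppm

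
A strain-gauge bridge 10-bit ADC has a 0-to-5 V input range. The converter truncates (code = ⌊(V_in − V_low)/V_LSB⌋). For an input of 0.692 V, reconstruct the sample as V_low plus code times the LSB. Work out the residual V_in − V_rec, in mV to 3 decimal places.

LSB = 5/2^10 = 4.883 mV.
Scaled input = 141.7216 LSBs, so code = 141.
V_rec = 0 + 141·0.00488281 = 0.68847656 V.
Difference: 0.00352344 V → 3.523 mV.

3.523 mV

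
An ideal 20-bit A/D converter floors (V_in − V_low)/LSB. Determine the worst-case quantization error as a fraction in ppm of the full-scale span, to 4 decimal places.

0.9537 ppm

Truncating → worst-case error = 1 LSB = V_FS/2^20, so 1e+06/1048576 = 0.953674 ppm of full scale.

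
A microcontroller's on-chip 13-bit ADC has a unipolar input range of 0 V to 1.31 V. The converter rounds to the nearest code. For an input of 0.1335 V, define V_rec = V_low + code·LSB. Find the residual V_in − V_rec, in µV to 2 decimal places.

-26.61 µV

Step size: 1.31 V ÷ 2^13 = 159.91 µV.
Scaled input = 834.8336 LSBs, so code = 835.
Code 835 maps back to 0 + 835×0.000159912 V = 0.13352661 V.
V_in − V_rec = -2.66113e-05 V = -26.61 µV.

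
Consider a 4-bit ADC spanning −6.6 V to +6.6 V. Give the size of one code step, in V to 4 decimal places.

0.8250 V

Full-scale span = 13.2 V.
LSB = 13.2 / 2^4 = 13.2 / 16 = 0.825 V = 0.8250 V.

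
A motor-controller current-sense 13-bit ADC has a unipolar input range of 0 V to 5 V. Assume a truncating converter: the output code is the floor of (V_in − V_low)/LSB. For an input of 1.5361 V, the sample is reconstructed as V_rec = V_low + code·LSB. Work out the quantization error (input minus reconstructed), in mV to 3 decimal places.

0.455 mV

Step size: 5 V ÷ 2^13 = 0.610 mV.
(V_in − V_low)/LSB = (1.5361 − 0)/0.000610352 = 2516.7462 → code 2516 (floor).
Code 2516 maps back to 0 + 2516×0.000610352 V = 1.5356445 V.
Difference: 0.000455469 V → 0.455 mV.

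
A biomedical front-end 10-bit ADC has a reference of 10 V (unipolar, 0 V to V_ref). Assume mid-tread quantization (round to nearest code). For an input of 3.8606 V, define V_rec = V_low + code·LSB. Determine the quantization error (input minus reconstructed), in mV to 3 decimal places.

One LSB is 10 V / 1024 = 9.766 mV.
(3.8606 − 0)/0.00976562 = 395.3254; round gives code 395.
Code 395 maps back to 0 + 395×0.00976562 V = 3.8574219 V.
Error = 3.8606 − 3.8574219 = 0.00317812 V = 3.178 mV.

3.178 mV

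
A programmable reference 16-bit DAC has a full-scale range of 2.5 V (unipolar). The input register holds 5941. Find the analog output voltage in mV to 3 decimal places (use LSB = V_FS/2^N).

226.631 mV

LSB = 2.5 V / 2^16 = 38.15 µV.
V_out = 0 + 5941 × 3.8147e-05 V = 0.226631 V.
= 226.631 mV.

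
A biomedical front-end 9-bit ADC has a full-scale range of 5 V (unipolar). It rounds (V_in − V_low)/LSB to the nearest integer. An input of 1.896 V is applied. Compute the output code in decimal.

code 194

Full-scale span = 5 V; LSB = 5/2^9 = 9.766 mV.
(1.896 − 0) / 0.00976562 = 194.150 LSBs.
Round → code 194.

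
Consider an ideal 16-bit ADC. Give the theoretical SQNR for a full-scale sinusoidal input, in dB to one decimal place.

98.1 dB

SNR ≈ 6.02·N + 1.76 dB = 6.02·16 + 1.76 = 98.08 dB.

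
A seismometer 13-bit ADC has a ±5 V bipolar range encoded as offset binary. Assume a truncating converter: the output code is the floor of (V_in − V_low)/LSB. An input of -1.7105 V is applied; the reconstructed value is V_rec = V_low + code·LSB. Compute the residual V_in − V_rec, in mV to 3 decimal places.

One LSB is 10 V / 8192 = 1.221 mV.
(-1.7105 − (−5))/0.0012207 = 2694.7584; ⌊·⌋ gives code 2694.
Reconstructed: -1.7114258 V.
Difference: 0.000925781 V → 0.926 mV.

0.926 mV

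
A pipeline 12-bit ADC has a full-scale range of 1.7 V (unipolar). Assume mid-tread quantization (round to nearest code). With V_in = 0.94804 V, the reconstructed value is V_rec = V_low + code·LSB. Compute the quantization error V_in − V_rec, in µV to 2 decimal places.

One LSB is 1.7 V / 4096 = 415.04 µV.
(V_in − V_low)/LSB = (0.94804 − 0)/0.000415039 = 2284.2187 → code 2284 (round).
Code 2284 maps back to 0 + 2284×0.000415039 V = 0.94794922 V.
Difference: 9.07813e-05 V → 90.78 µV.

90.78 µV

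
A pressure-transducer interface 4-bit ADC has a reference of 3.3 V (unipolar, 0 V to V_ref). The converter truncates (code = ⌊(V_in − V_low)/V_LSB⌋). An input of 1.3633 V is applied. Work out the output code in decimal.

code 6

Full-scale span = 3.3 V; LSB = 3.3/2^4 = 206.250 mV.
Input sits at 6.610 steps above V_low.
Floor → code 6.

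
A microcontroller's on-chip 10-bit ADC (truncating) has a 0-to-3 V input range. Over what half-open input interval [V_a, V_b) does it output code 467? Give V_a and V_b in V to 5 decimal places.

LSB = 3/2^10 = 2.930 mV.
V_a = V_low + 467·LSB = 1.36816 V; V_b = V_low + 468·LSB = 1.37109 V.

[1.36816 V, 1.37109 V)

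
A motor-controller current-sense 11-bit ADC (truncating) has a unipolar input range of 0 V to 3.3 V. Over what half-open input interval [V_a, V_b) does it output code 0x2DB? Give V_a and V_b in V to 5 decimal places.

LSB = 3.3/2^11 = 1.611 mV.
Code 0x2DB = 731 decimal.
V_a = V_low + 731·LSB = 1.17788 V; V_b = V_low + 732·LSB = 1.17949 V.

[1.17788 V, 1.17949 V)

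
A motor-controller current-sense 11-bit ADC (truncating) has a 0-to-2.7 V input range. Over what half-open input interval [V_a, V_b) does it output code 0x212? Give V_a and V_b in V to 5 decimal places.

LSB = 2.7/2^11 = 1.318 mV.
Code 0x212 = 530 decimal.
V_a = V_low + 530·LSB = 0.69873 V; V_b = V_low + 531·LSB = 0.700049 V.

[0.69873 V, 0.70005 V)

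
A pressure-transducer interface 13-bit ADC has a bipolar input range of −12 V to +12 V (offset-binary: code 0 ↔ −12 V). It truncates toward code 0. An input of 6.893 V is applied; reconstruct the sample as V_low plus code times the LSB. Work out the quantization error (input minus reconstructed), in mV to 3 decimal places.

Step size: 24 V ÷ 2^13 = 2.930 mV.
Scaled input = 6448.8107 LSBs, so code = 6448.
V_rec = (−12) + 6448·0.00292969 = 6.890625 V.
Difference: 0.002375 V → 2.375 mV.

2.375 mV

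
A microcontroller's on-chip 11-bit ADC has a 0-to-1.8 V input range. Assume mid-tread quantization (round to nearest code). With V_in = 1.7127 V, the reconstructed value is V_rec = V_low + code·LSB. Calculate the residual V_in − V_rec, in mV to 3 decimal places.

LSB = 1.8/2^11 = 0.879 mV.
(1.7127 − 0)/0.000878906 = 1948.6720; round gives code 1949.
Code 1949 maps back to 0 + 1949×0.000878906 V = 1.7129883 V.
Difference: -0.000288281 V → -0.288 mV.

-0.288 mV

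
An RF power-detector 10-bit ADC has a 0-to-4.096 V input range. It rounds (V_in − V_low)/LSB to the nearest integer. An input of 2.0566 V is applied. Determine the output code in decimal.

LSB = 4.096 V / 1024 = 4.000 mV.
(2.0566 − 0) / 0.004 = 514.150 LSBs.
Round → code 514.

code 514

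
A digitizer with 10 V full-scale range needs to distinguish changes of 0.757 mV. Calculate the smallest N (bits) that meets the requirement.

Number of steps required ≥ 10 V / 0.757 mV = 13210.04.
Need 2^N ≥ 13210.04; 2^13 = 8192, 2^14 = 16384.
Minimum N = 14.

14 bits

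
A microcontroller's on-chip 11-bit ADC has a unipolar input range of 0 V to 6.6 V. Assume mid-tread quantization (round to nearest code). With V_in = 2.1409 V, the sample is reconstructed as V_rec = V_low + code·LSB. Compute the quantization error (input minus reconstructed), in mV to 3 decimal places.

Step size: 6.6 V ÷ 2^11 = 3.223 mV.
(V_in − V_low)/LSB = (2.1409 − 0)/0.00322266 = 664.3278 → code 664 (round).
Reconstructed: 2.1398437 V.
V_in − V_rec = 0.00105625 V = 1.056 mV.

1.056 mV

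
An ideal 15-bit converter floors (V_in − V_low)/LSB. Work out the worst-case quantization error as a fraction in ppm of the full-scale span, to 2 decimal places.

30.52 ppm

Truncating → worst-case error = 1 LSB = V_FS/2^15, so 1e+06/32768 = 30.5176 ppm of full scale.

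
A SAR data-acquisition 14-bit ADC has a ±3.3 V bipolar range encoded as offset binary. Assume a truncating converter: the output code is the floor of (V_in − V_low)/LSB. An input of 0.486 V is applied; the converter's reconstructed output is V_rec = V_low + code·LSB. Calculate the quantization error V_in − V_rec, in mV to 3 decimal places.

One LSB is 6.6 V / 16384 = 402.83 µV.
(V_in − V_low)/LSB = (0.486 − (−3.3))/0.000402832 = 9398.4582 → code 9398 (floor).
Code 9398 maps back to (−3.3) + 9398×0.000402832 V = 0.48581543 V.
Error = 0.486 − 0.48581543 = 0.00018457 V = 0.185 mV.

0.185 mV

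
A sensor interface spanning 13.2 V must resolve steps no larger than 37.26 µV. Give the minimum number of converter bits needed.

19 bits

Number of steps required ≥ 13.2 V / 37.26 µV = 354267.31.
Need 2^N ≥ 354267.31; 2^18 = 262144, 2^19 = 524288.
Minimum N = 19.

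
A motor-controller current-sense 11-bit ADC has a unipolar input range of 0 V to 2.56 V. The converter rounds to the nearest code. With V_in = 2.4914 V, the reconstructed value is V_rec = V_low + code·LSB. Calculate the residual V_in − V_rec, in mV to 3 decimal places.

LSB = 2.56/2^11 = 1.250 mV.
(2.4914 − 0)/0.00125 = 1993.1200; round gives code 1993.
Code 1993 maps back to 0 + 1993×0.00125 V = 2.49125 V.
Difference: 0.00015 V → 0.150 mV.

0.150 mV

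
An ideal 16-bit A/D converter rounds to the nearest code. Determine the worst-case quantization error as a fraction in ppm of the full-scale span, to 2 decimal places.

7.63 ppm

Rounding → worst-case error = ½ LSB = V_FS/2^17, so 1e+06/131072 = 7.62939 ppm of full scale.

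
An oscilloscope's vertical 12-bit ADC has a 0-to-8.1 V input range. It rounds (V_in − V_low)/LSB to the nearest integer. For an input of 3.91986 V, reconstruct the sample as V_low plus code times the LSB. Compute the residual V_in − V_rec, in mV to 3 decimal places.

One LSB is 8.1 V / 4096 = 1.978 mV.
(V_in − V_low)/LSB = (3.91986 − 0)/0.00197754 = 1982.1909 → code 1982 (round).
Code 1982 maps back to 0 + 1982×0.00197754 V = 3.9194824 V.
Error = 3.91986 − 3.9194824 = 0.000377578 V = 0.378 mV.

0.378 mV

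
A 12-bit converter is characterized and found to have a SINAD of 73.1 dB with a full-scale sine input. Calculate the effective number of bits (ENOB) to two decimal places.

ENOB = (SINAD − 1.76) / 6.02 = (73.1 − 1.76)/6.02 = 11.850.

11.85 bits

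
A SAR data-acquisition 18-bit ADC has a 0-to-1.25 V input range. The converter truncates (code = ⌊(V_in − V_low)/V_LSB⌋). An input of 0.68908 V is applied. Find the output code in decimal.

code 144510

LSB = 1.25 V / 262144 = 4.77 µV.
(0.68908 − 0) / 4.76837e-06 = 144510.550 LSBs.
So the output code is 144510.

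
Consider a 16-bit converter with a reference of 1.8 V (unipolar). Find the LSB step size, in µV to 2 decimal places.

Full-scale span = 1.8 V.
LSB = 1.8 / 2^16 = 1.8 / 65536 = 2.74658e-05 V = 27.47 µV.

27.47 µV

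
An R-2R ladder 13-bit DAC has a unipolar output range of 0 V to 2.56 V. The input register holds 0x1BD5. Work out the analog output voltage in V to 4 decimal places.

LSB = 2.56 V / 2^13 = 312.50 µV.
Code 0x1BD5 = 7125 decimal.
V_out = 0 + 7125 × 0.0003125 V = 2.22656 V.

2.2266 V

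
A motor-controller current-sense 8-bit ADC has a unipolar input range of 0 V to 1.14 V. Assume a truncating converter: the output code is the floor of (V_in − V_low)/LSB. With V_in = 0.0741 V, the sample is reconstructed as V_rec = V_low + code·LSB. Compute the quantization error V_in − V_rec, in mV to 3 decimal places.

2.850 mV

LSB = 1.14/2^8 = 4.453 mV.
(0.0741 − 0)/0.00445312 = 16.6400; ⌊·⌋ gives code 16.
Code 16 maps back to 0 + 16×0.00445312 V = 0.07125 V.
Error = 0.0741 − 0.07125 = 0.00285 V = 2.850 mV.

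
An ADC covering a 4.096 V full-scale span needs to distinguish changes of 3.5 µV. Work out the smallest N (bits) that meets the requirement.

Number of steps required ≥ 4.096 V / 3.5 µV = 1170285.71.
Need 2^N ≥ 1170285.71; 2^20 = 1048576, 2^21 = 2097152.
Minimum N = 21.

21 bits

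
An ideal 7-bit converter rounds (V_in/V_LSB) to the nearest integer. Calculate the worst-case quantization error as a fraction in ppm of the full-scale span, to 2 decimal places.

Rounding → worst-case error = ½ LSB = V_FS/2^8, so 1e+06/256 = 3906.25 ppm of full scale.

3906.25 ppm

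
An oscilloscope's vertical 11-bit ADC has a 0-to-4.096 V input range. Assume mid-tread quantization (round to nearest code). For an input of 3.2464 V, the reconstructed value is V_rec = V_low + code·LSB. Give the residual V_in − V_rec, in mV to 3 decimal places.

0.400 mV

LSB = 4.096/2^11 = 2.000 mV.
(3.2464 − 0)/0.002 = 1623.2000; round gives code 1623.
Code 1623 maps back to 0 + 1623×0.002 V = 3.246 V.
Difference: 0.0004 V → 0.400 mV.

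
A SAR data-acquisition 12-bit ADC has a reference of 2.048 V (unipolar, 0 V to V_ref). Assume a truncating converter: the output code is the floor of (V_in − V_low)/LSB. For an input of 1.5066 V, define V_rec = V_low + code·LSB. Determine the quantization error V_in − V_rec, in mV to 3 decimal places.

0.100 mV

LSB = 2.048/2^12 = 0.500 mV.
(1.5066 − 0)/0.0005 = 3013.2000; ⌊·⌋ gives code 3013.
Reconstructed: 1.5065 V.
V_in − V_rec = 0.0001 V = 0.100 mV.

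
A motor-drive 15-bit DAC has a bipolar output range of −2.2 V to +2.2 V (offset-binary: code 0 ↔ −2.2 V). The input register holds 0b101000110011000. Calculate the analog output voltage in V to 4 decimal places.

0.6048 V

LSB = 4.4 V / 2^15 = 134.28 µV.
Code 0b101000110011000 = 20888 decimal.
V_out = (−2.2) + 20888 × 0.000134277 V = 0.604785 V.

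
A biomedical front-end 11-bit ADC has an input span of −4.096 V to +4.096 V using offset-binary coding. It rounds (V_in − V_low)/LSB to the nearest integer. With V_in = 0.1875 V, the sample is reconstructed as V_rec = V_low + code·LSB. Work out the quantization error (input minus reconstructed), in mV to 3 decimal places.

One LSB is 8.192 V / 2048 = 4.000 mV.
(0.1875 − (−4.096))/0.004 = 1070.8750; round gives code 1071.
V_rec = (−4.096) + 1071·0.004 = 0.188 V.
Difference: -0.0005 V → -0.500 mV.

-0.500 mV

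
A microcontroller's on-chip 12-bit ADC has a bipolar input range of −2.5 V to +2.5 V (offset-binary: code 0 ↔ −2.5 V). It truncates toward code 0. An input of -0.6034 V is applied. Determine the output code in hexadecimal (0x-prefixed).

code 0x611 (decimal 1553)

With 4096 levels over 5 V, one step is 1.221 mV.
Input sits at 1553.695 steps above V_low.
Floor → code 1553.
In hexadecimal (0x-prefixed): 0x611.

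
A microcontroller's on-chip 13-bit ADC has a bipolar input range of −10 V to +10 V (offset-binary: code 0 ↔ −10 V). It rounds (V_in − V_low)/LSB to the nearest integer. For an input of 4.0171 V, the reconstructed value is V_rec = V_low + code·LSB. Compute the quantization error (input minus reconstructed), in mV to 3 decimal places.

One LSB is 20 V / 8192 = 2.441 mV.
Scaled input = 5741.4042 LSBs, so code = 5741.
Reconstructed: 4.0161133 V.
Error = 4.0171 − 4.0161133 = 0.000986719 V = 0.987 mV.

0.987 mV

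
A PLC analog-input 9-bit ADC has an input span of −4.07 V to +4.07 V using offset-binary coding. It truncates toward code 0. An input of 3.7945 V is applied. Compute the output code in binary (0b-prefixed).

Full-scale span = 8.14 V; LSB = 8.14/2^9 = 15.898 mV.
Input sits at 494.671 steps above V_low.
Floor → code 494.
In binary (0b-prefixed): 0b111101110.

code 0b111101110 (decimal 494)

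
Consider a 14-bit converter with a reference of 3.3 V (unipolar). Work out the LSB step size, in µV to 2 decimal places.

Full-scale span = 3.3 V.
LSB = 3.3 / 2^14 = 3.3 / 16384 = 0.000201416 V = 201.42 µV.

201.42 µV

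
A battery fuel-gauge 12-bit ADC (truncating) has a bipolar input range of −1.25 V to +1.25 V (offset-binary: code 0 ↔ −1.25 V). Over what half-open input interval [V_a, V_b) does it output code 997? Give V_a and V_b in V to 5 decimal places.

LSB = 2.5/2^12 = 0.610 mV.
V_a = V_low + 997·LSB = -0.641479 V; V_b = V_low + 998·LSB = -0.640869 V.

[-0.64148 V, -0.64087 V)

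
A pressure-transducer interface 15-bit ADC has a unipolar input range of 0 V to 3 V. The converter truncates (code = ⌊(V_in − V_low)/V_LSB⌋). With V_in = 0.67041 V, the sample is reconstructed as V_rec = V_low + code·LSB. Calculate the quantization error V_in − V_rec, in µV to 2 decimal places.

Step size: 3 V ÷ 2^15 = 91.55 µV.
Scaled input = 7322.6650 LSBs, so code = 7322.
V_rec = 0 + 7322·9.15527e-05 = 0.67034912 V.
Difference: 6.08789e-05 V → 60.88 µV.

60.88 µV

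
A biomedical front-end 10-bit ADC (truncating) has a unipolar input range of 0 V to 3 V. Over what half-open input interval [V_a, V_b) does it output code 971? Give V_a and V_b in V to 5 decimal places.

[2.84473 V, 2.84766 V)

LSB = 3/2^10 = 2.930 mV.
V_a = V_low + 971·LSB = 2.84473 V; V_b = V_low + 972·LSB = 2.84766 V.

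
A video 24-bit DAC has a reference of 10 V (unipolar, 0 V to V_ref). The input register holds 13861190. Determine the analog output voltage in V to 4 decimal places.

LSB = 10 V / 2^24 = 0.60 µV.
V_out = 0 + 13861190 × 5.96046e-07 V = 8.26191 V.

8.2619 V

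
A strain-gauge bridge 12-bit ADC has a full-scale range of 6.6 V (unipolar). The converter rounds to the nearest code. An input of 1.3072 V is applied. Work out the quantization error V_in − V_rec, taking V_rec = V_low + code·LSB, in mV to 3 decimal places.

0.413 mV

One LSB is 6.6 V / 4096 = 1.611 mV.
(1.3072 − 0)/0.00161133 = 811.2562; round gives code 811.
Reconstructed: 1.3067871 V.
V_in − V_rec = 0.000412891 V = 0.413 mV.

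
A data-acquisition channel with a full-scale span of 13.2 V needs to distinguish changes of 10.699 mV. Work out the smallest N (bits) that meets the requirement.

11 bits

Number of steps required ≥ 13.2 V / 10.699 mV = 1233.76.
Need 2^N ≥ 1233.76; 2^10 = 1024, 2^11 = 2048.
Minimum N = 11.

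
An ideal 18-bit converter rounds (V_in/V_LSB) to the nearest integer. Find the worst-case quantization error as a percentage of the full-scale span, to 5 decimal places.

Rounding → worst-case error = ½ LSB = V_FS/2^19, so 100/524288 = 0.000190735 % of full scale.

0.00019 %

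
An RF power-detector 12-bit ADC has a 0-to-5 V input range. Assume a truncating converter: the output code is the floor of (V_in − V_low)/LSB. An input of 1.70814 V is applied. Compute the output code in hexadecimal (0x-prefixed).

Full-scale span = 5 V; LSB = 5/2^12 = 1.221 mV.
Input sits at 1399.308 steps above V_low.
⌊·⌋(1399.308) = 1399.
In hexadecimal (0x-prefixed): 0x577.

code 0x577 (decimal 1399)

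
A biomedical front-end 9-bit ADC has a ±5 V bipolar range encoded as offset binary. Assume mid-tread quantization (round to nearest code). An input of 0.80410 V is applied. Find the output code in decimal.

code 297

With 512 levels over 10 V, one step is 19.531 mV.
Input sits at 297.170 steps above V_low.
So the output code is 297.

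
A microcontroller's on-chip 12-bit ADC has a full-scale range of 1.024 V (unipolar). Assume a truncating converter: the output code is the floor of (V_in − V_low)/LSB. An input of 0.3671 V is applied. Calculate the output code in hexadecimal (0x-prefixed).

Full-scale span = 1.024 V; LSB = 1.024/2^12 = 250.00 µV.
(0.3671 − 0) / 0.00025 = 1468.400 LSBs.
Floor → code 1468.
In hexadecimal (0x-prefixed): 0x5BC.

code 0x5BC (decimal 1468)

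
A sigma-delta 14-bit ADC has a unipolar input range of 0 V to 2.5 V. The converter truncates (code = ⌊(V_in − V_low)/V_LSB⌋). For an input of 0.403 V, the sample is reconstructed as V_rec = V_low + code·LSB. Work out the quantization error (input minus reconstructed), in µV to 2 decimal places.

15.38 µV

One LSB is 2.5 V / 16384 = 152.59 µV.
(0.403 − 0)/0.000152588 = 2641.1008; ⌊·⌋ gives code 2641.
V_rec = 0 + 2641·0.000152588 = 0.40298462 V.
V_in − V_rec = 1.53809e-05 V = 15.38 µV.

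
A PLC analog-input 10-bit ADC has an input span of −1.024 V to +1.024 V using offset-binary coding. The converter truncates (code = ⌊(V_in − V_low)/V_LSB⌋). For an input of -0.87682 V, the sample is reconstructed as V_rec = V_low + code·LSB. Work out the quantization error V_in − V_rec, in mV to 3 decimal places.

LSB = 2.048/2^10 = 2.000 mV.
(V_in − V_low)/LSB = (-0.87682 − (−1.024))/0.002 = 73.5900 → code 73 (floor).
Code 73 maps back to (−1.024) + 73×0.002 V = -0.878 V.
Difference: 0.00118 V → 1.180 mV.

1.180 mV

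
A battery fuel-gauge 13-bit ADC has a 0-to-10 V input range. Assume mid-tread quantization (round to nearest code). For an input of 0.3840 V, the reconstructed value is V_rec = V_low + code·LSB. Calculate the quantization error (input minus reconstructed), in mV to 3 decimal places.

-0.521 mV

Step size: 10 V ÷ 2^13 = 1.221 mV.
Scaled input = 314.5728 LSBs, so code = 315.
Code 315 maps back to 0 + 315×0.0012207 V = 0.38452148 V.
V_in − V_rec = -0.000521484 V = -0.521 mV.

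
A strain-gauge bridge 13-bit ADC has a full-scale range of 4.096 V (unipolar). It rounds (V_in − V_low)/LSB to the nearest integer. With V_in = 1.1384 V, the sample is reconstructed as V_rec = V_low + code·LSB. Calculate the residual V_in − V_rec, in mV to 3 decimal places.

One LSB is 4.096 V / 8192 = 0.500 mV.
(1.1384 − 0)/0.0005 = 2276.8000; round gives code 2277.
Code 2277 maps back to 0 + 2277×0.0005 V = 1.1385 V.
Error = 1.1384 − 1.1385 = -0.0001 V = -0.100 mV.

-0.100 mV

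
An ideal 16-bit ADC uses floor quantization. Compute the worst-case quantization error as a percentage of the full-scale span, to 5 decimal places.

Truncating → worst-case error = 1 LSB = V_FS/2^16, so 100/65536 = 0.00152588 % of full scale.

0.00153 %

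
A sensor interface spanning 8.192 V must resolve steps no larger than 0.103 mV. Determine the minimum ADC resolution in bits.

Number of steps required ≥ 8.192 V / 0.103 mV = 79533.98.
Need 2^N ≥ 79533.98; 2^16 = 65536, 2^17 = 131072.
Minimum N = 17.

17 bits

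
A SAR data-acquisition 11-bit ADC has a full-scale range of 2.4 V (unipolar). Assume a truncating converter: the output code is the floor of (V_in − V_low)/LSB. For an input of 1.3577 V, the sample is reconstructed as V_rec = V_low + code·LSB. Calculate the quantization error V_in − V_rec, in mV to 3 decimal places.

0.669 mV

Step size: 2.4 V ÷ 2^11 = 1.172 mV.
(V_in − V_low)/LSB = (1.3577 − 0)/0.00117187 = 1158.5707 → code 1158 (floor).
Reconstructed: 1.3570312 V.
V_in − V_rec = 0.00066875 V = 0.669 mV.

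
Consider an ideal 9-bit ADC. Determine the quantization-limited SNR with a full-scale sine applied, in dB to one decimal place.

SNR ≈ 6.02·N + 1.76 dB = 6.02·9 + 1.76 = 55.94 dB.

55.9 dB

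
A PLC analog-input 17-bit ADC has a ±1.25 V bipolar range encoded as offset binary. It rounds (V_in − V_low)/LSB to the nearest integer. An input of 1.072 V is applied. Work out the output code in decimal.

code 121740

Full-scale span = 2.5 V; LSB = 2.5/2^17 = 19.07 µV.
(V_in − V_low)/LSB = (1.072 − (−1.25)) / 1.90735e-05 = 121739.674.
round(121739.674) = 121740.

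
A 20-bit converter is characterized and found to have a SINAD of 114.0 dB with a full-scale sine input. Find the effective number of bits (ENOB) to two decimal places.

ENOB = (SINAD − 1.76) / 6.02 = (114.0 − 1.76)/6.02 = 18.645.

18.64 bits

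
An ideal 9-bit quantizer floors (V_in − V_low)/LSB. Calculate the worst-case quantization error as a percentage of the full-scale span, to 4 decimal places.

Truncating → worst-case error = 1 LSB = V_FS/2^9, so 100/512 = 0.195312 % of full scale.

0.1953 %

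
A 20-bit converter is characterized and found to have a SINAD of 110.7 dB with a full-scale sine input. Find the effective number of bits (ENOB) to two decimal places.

18.10 bits

ENOB = (SINAD − 1.76) / 6.02 = (110.7 − 1.76)/6.02 = 18.096.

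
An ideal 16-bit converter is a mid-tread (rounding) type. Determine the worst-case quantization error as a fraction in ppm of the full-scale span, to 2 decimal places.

Rounding → worst-case error = ½ LSB = V_FS/2^17, so 1e+06/131072 = 7.62939 ppm of full scale.

7.63 ppm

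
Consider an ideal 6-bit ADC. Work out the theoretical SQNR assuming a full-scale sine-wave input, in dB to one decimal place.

SNR ≈ 6.02·N + 1.76 dB = 6.02·6 + 1.76 = 37.88 dB.

37.9 dB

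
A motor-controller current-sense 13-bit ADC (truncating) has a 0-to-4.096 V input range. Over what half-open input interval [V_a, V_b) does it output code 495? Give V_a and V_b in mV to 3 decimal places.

LSB = 4.096/2^13 = 0.500 mV.
V_a = V_low + 495·LSB = 0.2475 V; V_b = V_low + 496·LSB = 0.248 V.

[247.500 mV, 248.000 mV)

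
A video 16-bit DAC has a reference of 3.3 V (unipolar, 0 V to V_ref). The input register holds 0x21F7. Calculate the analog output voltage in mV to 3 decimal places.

LSB = 3.3 V / 2^16 = 50.35 µV.
Code 0x21F7 = 8695 decimal.
V_out = 0 + 8695 × 5.0354e-05 V = 0.437828 V.
= 437.828 mV.

437.828 mV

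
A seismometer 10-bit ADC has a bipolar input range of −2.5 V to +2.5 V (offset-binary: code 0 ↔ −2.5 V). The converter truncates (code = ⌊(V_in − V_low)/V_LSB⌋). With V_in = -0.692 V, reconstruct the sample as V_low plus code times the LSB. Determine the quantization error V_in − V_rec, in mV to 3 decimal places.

One LSB is 5 V / 1024 = 4.883 mV.
(V_in − V_low)/LSB = (-0.692 − (−2.5))/0.00488281 = 370.2784 → code 370 (floor).
Code 370 maps back to (−2.5) + 370×0.00488281 V = -0.69335938 V.
Error = -0.692 − (−0.69335938) = 0.00135937 V = 1.359 mV.

1.359 mV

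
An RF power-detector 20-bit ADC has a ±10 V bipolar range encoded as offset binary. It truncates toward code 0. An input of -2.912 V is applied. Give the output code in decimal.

code 371615

With 1048576 levels over 20 V, one step is 19.07 µV.
(-2.912 − (−10)) / 1.90735e-05 = 371615.334 LSBs.
So the output code is 371615.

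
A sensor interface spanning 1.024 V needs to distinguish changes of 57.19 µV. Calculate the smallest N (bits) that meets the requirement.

Number of steps required ≥ 1.024 V / 57.19 µV = 17905.23.
Need 2^N ≥ 17905.23; 2^14 = 16384, 2^15 = 32768.
Minimum N = 15.

15 bits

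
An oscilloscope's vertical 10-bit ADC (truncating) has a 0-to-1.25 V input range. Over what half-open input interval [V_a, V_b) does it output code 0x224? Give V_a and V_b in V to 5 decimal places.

[0.66895 V, 0.67017 V)

LSB = 1.25/2^10 = 1.221 mV.
Code 0x224 = 548 decimal.
V_a = V_low + 548·LSB = 0.668945 V; V_b = V_low + 549·LSB = 0.670166 V.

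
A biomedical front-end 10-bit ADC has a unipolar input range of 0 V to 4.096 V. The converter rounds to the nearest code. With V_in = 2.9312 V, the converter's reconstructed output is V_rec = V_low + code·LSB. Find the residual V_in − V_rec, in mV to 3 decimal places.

-0.800 mV

Step size: 4.096 V ÷ 2^10 = 4.000 mV.
(2.9312 − 0)/0.004 = 732.8000; round gives code 733.
Code 733 maps back to 0 + 733×0.004 V = 2.932 V.
V_in − V_rec = -0.0008 V = -0.800 mV.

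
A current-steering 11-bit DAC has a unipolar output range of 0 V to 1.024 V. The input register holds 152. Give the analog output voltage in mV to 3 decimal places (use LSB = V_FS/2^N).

LSB = 1.024 V / 2^11 = 0.500 mV.
V_out = 0 + 152 × 0.0005 V = 0.076 V.
= 76.000 mV.

76.000 mV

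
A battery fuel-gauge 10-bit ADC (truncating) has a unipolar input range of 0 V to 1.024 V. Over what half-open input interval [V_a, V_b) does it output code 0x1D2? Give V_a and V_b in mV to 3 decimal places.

[466.000 mV, 467.000 mV)

LSB = 1.024/2^10 = 1.000 mV.
Code 0x1D2 = 466 decimal.
V_a = V_low + 466·LSB = 0.466 V; V_b = V_low + 467·LSB = 0.467 V.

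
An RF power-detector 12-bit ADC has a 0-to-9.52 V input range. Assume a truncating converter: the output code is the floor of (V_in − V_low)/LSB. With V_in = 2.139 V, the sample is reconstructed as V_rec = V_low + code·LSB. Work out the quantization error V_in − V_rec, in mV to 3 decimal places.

LSB = 9.52/2^12 = 2.324 mV.
(V_in − V_low)/LSB = (2.139 − 0)/0.00232422 = 920.3092 → code 920 (floor).
V_rec = 0 + 920·0.00232422 = 2.1382812 V.
Error = 2.139 − 2.1382812 = 0.00071875 V = 0.719 mV.

0.719 mV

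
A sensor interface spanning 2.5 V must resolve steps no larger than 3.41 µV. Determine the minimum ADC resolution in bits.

20 bits

Number of steps required ≥ 2.5 V / 3.41 µV = 733137.83.
Need 2^N ≥ 733137.83; 2^19 = 524288, 2^20 = 1048576.
Minimum N = 20.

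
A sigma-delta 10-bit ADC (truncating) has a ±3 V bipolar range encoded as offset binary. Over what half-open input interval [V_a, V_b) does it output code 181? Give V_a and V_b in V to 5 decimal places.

[-1.93945 V, -1.93359 V)

LSB = 6/2^10 = 5.859 mV.
V_a = V_low + 181·LSB = -1.93945 V; V_b = V_low + 182·LSB = -1.93359 V.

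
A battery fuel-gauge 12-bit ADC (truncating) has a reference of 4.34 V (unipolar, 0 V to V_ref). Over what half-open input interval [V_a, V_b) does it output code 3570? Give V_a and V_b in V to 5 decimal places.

LSB = 4.34/2^12 = 1.060 mV.
V_a = V_low + 3570·LSB = 3.78267 V; V_b = V_low + 3571·LSB = 3.78373 V.

[3.78267 V, 3.78373 V)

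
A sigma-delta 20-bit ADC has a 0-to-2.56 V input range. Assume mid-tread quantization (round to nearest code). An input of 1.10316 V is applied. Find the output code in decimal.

code 451854

LSB = 2.56 V / 1048576 = 2.44 µV.
Input sits at 451854.336 steps above V_low.
Round → code 451854.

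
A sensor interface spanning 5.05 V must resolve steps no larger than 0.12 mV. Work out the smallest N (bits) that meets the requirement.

Number of steps required ≥ 5.05 V / 0.12 mV = 42083.33.
Need 2^N ≥ 42083.33; 2^15 = 32768, 2^16 = 65536.
Minimum N = 16.

16 bits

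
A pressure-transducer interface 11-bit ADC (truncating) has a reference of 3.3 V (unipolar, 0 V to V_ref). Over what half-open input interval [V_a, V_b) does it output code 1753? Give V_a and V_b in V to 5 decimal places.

LSB = 3.3/2^11 = 1.611 mV.
V_a = V_low + 1753·LSB = 2.82466 V; V_b = V_low + 1754·LSB = 2.82627 V.

[2.82466 V, 2.82627 V)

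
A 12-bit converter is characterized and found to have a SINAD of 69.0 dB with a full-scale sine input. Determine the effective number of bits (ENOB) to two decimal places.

ENOB = (SINAD − 1.76) / 6.02 = (69.0 − 1.76)/6.02 = 11.169.

11.17 bits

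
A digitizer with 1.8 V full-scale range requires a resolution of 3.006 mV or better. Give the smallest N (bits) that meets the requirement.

10 bits

Number of steps required ≥ 1.8 V / 3.006 mV = 598.80.
Need 2^N ≥ 598.80; 2^9 = 512, 2^10 = 1024.
Minimum N = 10.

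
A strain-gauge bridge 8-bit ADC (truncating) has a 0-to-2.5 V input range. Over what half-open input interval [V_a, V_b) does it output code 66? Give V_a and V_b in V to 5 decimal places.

[0.64453 V, 0.65430 V)

LSB = 2.5/2^8 = 9.766 mV.
V_a = V_low + 66·LSB = 0.644531 V; V_b = V_low + 67·LSB = 0.654297 V.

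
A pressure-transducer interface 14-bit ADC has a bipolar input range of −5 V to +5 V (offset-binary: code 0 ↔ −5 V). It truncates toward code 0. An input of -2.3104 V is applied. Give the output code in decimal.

Full-scale span = 10 V; LSB = 10/2^14 = 0.610 mV.
(V_in − V_low)/LSB = (-2.3104 − (−5)) / 0.000610352 = 4406.641.
So the output code is 4406.

code 4406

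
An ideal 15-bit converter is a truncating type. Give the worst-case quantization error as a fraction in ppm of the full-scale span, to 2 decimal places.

30.52 ppm

Truncating → worst-case error = 1 LSB = V_FS/2^15, so 1e+06/32768 = 30.5176 ppm of full scale.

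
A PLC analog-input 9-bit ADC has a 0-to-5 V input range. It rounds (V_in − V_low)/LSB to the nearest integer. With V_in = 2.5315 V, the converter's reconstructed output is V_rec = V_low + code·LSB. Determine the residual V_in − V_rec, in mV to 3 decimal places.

Step size: 5 V ÷ 2^9 = 9.766 mV.
(2.5315 − 0)/0.00976562 = 259.2256; round gives code 259.
Reconstructed: 2.5292969 V.
Error = 2.5315 − 2.5292969 = 0.00220312 V = 2.203 mV.

2.203 mV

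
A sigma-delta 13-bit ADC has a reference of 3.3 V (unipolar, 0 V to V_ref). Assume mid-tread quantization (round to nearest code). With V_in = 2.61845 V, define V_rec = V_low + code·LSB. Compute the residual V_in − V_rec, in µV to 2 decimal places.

One LSB is 3.3 V / 8192 = 402.83 µV.
(2.61845 − 0)/0.000402832 = 6500.1038; round gives code 6500.
Reconstructed: 2.6184082 V.
Difference: 4.17969e-05 V → 41.80 µV.

41.80 µV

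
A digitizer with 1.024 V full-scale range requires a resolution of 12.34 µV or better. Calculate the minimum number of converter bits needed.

Number of steps required ≥ 1.024 V / 12.34 µV = 82982.17.
Need 2^N ≥ 82982.17; 2^16 = 65536, 2^17 = 131072.
Minimum N = 17.

17 bits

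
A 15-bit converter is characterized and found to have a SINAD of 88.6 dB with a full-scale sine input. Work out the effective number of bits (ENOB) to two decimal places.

ENOB = (SINAD − 1.76) / 6.02 = (88.6 − 1.76)/6.02 = 14.425.

14.43 bits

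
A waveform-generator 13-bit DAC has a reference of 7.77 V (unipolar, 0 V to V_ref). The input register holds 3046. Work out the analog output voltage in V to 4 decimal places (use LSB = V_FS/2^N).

LSB = 7.77 V / 2^13 = 0.948 mV.
V_out = 0 + 3046 × 0.000948486 V = 2.88909 V.

2.8891 V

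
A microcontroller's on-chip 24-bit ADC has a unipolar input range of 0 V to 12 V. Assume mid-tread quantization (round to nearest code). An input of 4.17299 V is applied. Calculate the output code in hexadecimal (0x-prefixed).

Full-scale span = 12 V; LSB = 12/2^24 = 0.72 µV.
Input sits at 5834262.883 steps above V_low.
Round → code 5834263.
In hexadecimal (0x-prefixed): 0x590617.

code 0x590617 (decimal 5834263)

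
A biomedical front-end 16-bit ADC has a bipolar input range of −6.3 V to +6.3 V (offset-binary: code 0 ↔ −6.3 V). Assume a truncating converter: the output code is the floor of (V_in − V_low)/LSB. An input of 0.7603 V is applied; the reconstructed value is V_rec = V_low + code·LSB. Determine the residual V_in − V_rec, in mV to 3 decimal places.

LSB = 12.6/2^16 = 192.26 µV.
Scaled input = 36722.5255 LSBs, so code = 36722.
Code 36722 maps back to (−6.3) + 36722×0.000192261 V = 0.76019897 V.
Error = 0.7603 − 0.76019897 = 0.000101025 V = 0.101 mV.

0.101 mV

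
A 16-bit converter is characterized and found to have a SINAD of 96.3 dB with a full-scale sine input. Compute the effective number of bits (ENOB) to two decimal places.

15.70 bits

ENOB = (SINAD − 1.76) / 6.02 = (96.3 − 1.76)/6.02 = 15.704.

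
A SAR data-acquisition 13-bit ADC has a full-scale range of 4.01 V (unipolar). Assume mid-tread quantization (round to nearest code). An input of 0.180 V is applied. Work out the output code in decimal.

Full-scale span = 4.01 V; LSB = 4.01/2^13 = 489.50 µV.
(V_in − V_low)/LSB = (0.180 − 0) / 0.000489502 = 367.721.
round(367.721) = 368.

code 368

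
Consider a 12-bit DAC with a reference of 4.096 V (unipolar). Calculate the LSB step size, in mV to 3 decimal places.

1.000 mV

Full-scale span = 4.096 V.
LSB = 4.096 / 2^12 = 4.096 / 4096 = 0.001 V = 1.000 mV.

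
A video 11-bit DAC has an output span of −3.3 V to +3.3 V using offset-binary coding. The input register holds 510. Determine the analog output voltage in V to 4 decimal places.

-1.6564 V

LSB = 6.6 V / 2^11 = 3.223 mV.
V_out = (−3.3) + 510 × 0.00322266 V = -1.65645 V.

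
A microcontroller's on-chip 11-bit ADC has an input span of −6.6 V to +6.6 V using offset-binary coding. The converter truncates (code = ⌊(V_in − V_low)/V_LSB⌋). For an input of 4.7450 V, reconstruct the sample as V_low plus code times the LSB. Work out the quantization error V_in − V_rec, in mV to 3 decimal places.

One LSB is 13.2 V / 2048 = 6.445 mV.
(V_in − V_low)/LSB = (4.7450 − (−6.6))/0.00644531 = 1760.1939 → code 1760 (floor).
Code 1760 maps back to (−6.6) + 1760×0.00644531 V = 4.74375 V.
V_in − V_rec = 0.00125 V = 1.250 mV.

1.250 mV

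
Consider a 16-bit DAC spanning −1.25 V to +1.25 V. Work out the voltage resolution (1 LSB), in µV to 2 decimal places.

Full-scale span = 2.5 V.
LSB = 2.5 / 2^16 = 2.5 / 65536 = 3.8147e-05 V = 38.15 µV.

38.15 µV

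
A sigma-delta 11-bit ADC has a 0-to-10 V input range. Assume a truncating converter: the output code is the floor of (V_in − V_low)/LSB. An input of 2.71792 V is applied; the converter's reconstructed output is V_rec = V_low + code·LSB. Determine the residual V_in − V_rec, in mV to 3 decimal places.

Step size: 10 V ÷ 2^11 = 4.883 mV.
Scaled input = 556.6300 LSBs, so code = 556.
V_rec = 0 + 556·0.00488281 = 2.7148438 V.
V_in − V_rec = 0.00307625 V = 3.076 mV.

3.076 mV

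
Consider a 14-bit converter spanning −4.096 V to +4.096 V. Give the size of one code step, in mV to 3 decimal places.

Full-scale span = 8.192 V.
LSB = 8.192 / 2^14 = 8.192 / 16384 = 0.0005 V = 0.500 mV.

0.500 mV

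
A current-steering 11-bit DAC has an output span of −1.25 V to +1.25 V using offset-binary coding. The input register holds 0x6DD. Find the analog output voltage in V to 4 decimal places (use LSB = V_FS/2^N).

0.8948 V

LSB = 2.5 V / 2^11 = 1.221 mV.
Code 0x6DD = 1757 decimal.
V_out = (−1.25) + 1757 × 0.0012207 V = 0.894775 V.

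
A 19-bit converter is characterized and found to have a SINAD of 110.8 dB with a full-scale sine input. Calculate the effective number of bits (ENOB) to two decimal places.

18.11 bits

ENOB = (SINAD − 1.76) / 6.02 = (110.8 − 1.76)/6.02 = 18.113.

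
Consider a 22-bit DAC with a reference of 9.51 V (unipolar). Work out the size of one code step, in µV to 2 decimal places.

Full-scale span = 9.51 V.
LSB = 9.51 / 2^22 = 9.51 / 4194304 = 2.26736e-06 V = 2.27 µV.

2.27 µV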